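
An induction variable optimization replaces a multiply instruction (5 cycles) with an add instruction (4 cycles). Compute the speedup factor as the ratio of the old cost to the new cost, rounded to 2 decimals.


Ratio = mult_cost / add_cost = 5 / 4 = 1.25

1.25


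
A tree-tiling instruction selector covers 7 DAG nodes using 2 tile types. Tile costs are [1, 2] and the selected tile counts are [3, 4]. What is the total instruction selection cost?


Total cost = sum(count_i * cost_i)
= 3*1 + 4*2
= 11

11


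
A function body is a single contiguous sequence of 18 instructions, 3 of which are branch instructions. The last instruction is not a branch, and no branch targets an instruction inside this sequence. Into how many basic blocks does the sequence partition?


With no in-sequence branch targets, the leaders are the first instruction plus the instruction after each branch.
Number of basic blocks = branches + 1
= 3 + 1 = 4

4


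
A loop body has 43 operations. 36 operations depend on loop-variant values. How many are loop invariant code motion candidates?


Invariant candidates = total - loop-dependent
= 43 - 36 = 7

7


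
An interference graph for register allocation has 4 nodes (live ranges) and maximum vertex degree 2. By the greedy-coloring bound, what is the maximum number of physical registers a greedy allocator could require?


Greedy coloring never needs more than (max_degree + 1) colors: when coloring a vertex, at most max_degree neighbors are already colored.
Upper bound = 2 + 1 = 3

3


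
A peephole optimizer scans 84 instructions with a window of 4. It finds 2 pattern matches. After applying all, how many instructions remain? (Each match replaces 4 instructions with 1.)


Each match removes 3 instructions.
Total removed = 2 * 3 = 6
Remaining = 84 - 6 = 78

78


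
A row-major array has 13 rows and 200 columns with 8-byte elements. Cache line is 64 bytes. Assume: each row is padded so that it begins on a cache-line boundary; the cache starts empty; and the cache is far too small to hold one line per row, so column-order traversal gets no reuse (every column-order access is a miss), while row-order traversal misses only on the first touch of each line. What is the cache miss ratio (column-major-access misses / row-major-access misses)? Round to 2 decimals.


Each row occupies 200 * 8 = 1600 bytes and starts on a line boundary, so it spans ceil(1600 / 64) = 25 cache lines.
Row-major traversal misses (one per line touched): 13 * ceil(200 * 8 / 64) = 325
Column-major traversal misses (no reuse, every access misses): 13 * 200 = 2600
Ratio = 2600 / 325 = 8.0

8.0


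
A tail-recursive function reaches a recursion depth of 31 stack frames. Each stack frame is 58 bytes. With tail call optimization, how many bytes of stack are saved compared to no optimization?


Without TCO: 31 * 58 = 1798 bytes
With TCO: reuse 1 frame = 58 bytes
Savings = 1798 - 58 = 1740

1740


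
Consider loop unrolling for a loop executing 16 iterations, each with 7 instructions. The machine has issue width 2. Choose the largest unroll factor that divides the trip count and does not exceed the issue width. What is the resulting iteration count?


Largest divisor of 16 <= 2 is 2
New iterations = 16 / 2 = 8

8


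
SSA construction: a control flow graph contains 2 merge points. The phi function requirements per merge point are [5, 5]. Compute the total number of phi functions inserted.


Total phi functions = sum of phi functions at each join node
= 5 + 5 = 10

10


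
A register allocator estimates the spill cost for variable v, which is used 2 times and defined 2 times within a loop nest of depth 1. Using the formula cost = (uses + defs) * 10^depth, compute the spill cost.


uses + defs = 2 + 2 = 4
10^1 = 10
Spill cost = 4 * 10 = 40

40


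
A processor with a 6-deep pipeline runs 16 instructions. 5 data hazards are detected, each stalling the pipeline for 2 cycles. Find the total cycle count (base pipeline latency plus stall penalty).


Base cycles = 6 + 16 - 1 = 21
Total stalls = 5 * 2 = 10
Total = 21 + 10 = 31

31


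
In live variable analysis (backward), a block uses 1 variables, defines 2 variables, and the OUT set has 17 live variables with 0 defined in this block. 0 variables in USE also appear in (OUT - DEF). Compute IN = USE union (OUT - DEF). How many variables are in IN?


OUT - DEF: 17 - 0 = 17
|IN| = |USE| + |OUT - DEF| - |USE ∩ (OUT - DEF)| = 1 + 17 - 0 = 18

18


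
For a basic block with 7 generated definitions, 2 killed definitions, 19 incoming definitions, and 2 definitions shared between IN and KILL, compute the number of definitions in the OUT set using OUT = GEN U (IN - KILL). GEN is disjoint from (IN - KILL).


IN - KILL: 19 - 2 = 17 surviving definitions
OUT = GEN + surviving = 7 + 17 = 24

24


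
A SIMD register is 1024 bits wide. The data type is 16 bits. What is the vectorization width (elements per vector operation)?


Width = SIMD bits / data type bits
= 1024 / 16 = 64

64


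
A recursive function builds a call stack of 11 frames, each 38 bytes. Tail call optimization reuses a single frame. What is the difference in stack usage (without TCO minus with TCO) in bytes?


Without TCO: 11 * 38 = 418 bytes
With TCO: reuse 1 frame = 38 bytes
Savings = 418 - 38 = 380

380


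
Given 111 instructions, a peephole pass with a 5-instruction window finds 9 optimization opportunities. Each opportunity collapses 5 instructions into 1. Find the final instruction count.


Each match removes 4 instructions.
Total removed = 9 * 4 = 36
Remaining = 111 - 36 = 75

75


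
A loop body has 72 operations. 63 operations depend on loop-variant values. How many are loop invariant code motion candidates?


Invariant candidates = total - loop-dependent
= 72 - 63 = 9

9


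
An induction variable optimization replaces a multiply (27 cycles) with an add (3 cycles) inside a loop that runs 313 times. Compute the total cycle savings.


Per-iteration saving = 27 - 3 = 24
Total saved = 313 * 24 = 7512

7512


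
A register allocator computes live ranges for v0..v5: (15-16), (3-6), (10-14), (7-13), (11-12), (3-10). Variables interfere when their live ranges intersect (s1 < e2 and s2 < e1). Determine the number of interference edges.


Check all pairs for overlapping intervals.
Two intervals (s1,e1) and (s2,e2) overlap if s1 < e2 and s2 < e1.
v0 (15-16) vs v1..v5: overlaps none -> 0
v1 (3-6) vs v2..v5: overlaps v5 -> 1
v2 (10-14) vs v3..v5: overlaps v3, v4 -> 2
v3 (7-13) vs v4..v5: overlaps v4, v5 -> 2
v4 (11-12) vs v5: overlaps none -> 0
Total overlapping pairs = 0 + 1 + 2 + 2 + 0 = 5

5


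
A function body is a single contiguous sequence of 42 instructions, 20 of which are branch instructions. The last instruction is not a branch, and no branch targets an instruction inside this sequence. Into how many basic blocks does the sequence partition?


With no in-sequence branch targets, the leaders are the first instruction plus the instruction after each branch.
Number of basic blocks = branches + 1
= 20 + 1 = 21

21


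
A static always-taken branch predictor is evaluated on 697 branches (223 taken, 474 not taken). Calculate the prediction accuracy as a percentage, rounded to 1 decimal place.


Predictor: always-taken
Correct predictions = 223
Accuracy = 223 / 697 * 100 = 32.0%

32.0


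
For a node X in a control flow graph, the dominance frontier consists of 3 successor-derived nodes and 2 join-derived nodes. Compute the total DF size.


DF(X) = direct successor contributions + join point contributions
= 3 + 2 = 5

5


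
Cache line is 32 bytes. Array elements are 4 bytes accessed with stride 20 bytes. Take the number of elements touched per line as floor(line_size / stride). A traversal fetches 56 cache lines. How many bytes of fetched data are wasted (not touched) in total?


Elements per line = floor(32 / 20) = 1
Bytes used per line = 1 * 4 = 4
Wasted per line = 32 - 4 = 28
Total wasted = 28 * 56 = 1568

1568


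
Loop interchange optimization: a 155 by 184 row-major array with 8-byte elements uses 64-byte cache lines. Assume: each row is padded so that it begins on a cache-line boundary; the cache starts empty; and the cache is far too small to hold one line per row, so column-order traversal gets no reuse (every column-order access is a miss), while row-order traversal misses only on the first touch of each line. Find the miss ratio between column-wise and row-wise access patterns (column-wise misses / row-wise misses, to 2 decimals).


Each row occupies 184 * 8 = 1472 bytes and starts on a line boundary, so it spans ceil(1472 / 64) = 23 cache lines.
Row-major traversal misses (one per line touched): 155 * ceil(184 * 8 / 64) = 3565
Column-major traversal misses (no reuse, every access misses): 155 * 184 = 28520
Ratio = 28520 / 3565 = 8.0

8.0


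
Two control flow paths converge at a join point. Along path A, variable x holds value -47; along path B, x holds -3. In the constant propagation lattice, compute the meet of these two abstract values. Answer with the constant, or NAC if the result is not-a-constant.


Meet operation: if both paths give the same constant, result is that constant; if they differ, result is NAC (not-a-constant).
Path A: -47, Path B: -3 -> differ
Result: not-a-constant -> NAC

NAC


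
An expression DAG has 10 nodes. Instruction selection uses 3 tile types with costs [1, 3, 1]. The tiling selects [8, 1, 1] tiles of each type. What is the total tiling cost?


Total cost = sum(count_i * cost_i)
= 8*1 + 1*3 + 1*1
= 12

12


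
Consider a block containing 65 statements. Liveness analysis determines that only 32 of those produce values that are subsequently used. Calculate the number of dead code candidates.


Dead code = total statements - live definitions
= 65 - 32 = 33

33


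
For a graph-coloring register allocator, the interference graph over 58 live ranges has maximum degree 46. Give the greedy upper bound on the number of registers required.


Greedy coloring never needs more than (max_degree + 1) colors: when coloring a vertex, at most max_degree neighbors are already colored.
Upper bound = 46 + 1 = 47

47


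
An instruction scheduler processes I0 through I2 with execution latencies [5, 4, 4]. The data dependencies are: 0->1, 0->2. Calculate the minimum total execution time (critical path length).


Compute longest path through dependency graph: dist(Ik) = max over predecessors of dist + latency(Ik).
dist(I0) = latency 5 = 5
dist(I1) = dist(I0) + 4 = 5 + 4 = 9
dist(I2) = dist(I0) + 4 = 5 + 4 = 9
Critical path = max dist = 9

9


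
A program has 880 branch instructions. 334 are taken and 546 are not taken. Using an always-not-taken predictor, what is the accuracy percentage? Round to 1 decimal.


Predictor: always-not-taken
Correct predictions = 546
Accuracy = 546 / 880 * 100 = 62.0%

62.0


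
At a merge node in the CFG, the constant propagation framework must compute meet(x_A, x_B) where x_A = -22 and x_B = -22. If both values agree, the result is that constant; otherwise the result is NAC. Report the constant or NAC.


Meet operation: if both paths give the same constant, result is that constant; if they differ, result is NAC (not-a-constant).
Path A: -22, Path B: -22 -> equal
Result: constant -> -22

-22


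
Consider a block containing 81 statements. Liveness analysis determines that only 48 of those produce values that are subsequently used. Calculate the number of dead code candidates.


Dead code = total statements - live definitions
= 81 - 48 = 33

33


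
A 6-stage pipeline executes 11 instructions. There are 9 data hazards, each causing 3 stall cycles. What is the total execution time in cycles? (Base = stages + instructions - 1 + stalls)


Base cycles = 6 + 11 - 1 = 16
Total stalls = 9 * 3 = 27
Total = 16 + 27 = 43

43


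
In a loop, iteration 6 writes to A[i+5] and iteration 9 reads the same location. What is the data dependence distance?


Distance = read iteration - write iteration
= 9 - 6 = 3

3


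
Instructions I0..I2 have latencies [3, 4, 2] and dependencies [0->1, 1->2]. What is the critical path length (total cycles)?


Compute longest path through dependency graph: dist(Ik) = max over predecessors of dist + latency(Ik).
dist(I0) = latency 3 = 3
dist(I1) = dist(I0) + 4 = 3 + 4 = 7
dist(I2) = dist(I1) + 2 = 7 + 2 = 9
Critical path = max dist = 9

9


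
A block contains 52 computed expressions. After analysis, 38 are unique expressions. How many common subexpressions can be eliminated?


CSE count = total expressions - unique expressions
= 52 - 38 = 14

14


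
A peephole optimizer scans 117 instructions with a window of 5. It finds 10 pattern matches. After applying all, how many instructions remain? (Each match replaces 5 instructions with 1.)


Each match removes 4 instructions.
Total removed = 10 * 4 = 40
Remaining = 117 - 40 = 77

77


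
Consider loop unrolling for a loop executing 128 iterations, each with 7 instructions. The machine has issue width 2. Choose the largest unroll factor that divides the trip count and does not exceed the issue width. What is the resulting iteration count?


Largest divisor of 128 <= 2 is 2
New iterations = 128 / 2 = 64

64


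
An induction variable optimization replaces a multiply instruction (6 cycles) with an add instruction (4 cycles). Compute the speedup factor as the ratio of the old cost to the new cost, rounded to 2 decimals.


Ratio = mult_cost / add_cost = 6 / 4 = 1.5

1.5


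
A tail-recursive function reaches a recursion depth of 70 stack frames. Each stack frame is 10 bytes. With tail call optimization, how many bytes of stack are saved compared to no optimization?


Without TCO: 70 * 10 = 700 bytes
With TCO: reuse 1 frame = 10 bytes
Savings = 700 - 10 = 690

690


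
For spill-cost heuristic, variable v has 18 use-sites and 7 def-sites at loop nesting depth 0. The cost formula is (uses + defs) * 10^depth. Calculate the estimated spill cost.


uses + defs = 18 + 7 = 25
10^0 = 1
Spill cost = 25 * 1 = 25

25


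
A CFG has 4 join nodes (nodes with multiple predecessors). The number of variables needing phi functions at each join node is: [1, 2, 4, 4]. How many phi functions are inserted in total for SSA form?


Total phi functions = sum of phi functions at each join node
= 1 + 2 + 4 + 4 = 11

11


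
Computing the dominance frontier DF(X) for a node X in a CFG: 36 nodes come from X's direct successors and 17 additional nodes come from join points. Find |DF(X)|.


DF(X) = direct successor contributions + join point contributions
= 36 + 17 = 53

53


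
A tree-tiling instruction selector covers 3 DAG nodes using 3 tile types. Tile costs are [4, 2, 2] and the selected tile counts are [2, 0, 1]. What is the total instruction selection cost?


Total cost = sum(count_i * cost_i)
= 2*4 + 0*2 + 1*2
= 10

10


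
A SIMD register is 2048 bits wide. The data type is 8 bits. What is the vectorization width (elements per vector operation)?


Width = SIMD bits / data type bits
= 2048 / 8 = 256

256


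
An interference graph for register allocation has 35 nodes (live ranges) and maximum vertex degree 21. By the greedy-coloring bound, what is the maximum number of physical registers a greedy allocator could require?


Greedy coloring never needs more than (max_degree + 1) colors: when coloring a vertex, at most max_degree neighbors are already colored.
Upper bound = 21 + 1 = 22

22


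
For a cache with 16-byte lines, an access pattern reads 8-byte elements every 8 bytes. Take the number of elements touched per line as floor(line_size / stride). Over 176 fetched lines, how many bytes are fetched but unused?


Elements per line = floor(16 / 8) = 2
Bytes used per line = 2 * 8 = 16
Wasted per line = 16 - 16 = 0
Total wasted = 0 * 176 = 0

0


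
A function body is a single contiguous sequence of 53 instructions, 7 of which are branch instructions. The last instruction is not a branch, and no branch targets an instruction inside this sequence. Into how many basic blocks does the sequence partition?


With no in-sequence branch targets, the leaders are the first instruction plus the instruction after each branch.
Number of basic blocks = branches + 1
= 7 + 1 = 8

8


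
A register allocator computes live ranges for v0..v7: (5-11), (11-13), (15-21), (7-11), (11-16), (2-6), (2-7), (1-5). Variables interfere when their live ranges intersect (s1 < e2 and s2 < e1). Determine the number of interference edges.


Check all pairs for overlapping intervals.
Two intervals (s1,e1) and (s2,e2) overlap if s1 < e2 and s2 < e1.
v0 (5-11) vs v1..v7: overlaps v3, v5, v6 -> 3
v1 (11-13) vs v2..v7: overlaps v4 -> 1
v2 (15-21) vs v3..v7: overlaps v4 -> 1
v3 (7-11) vs v4..v7: overlaps none -> 0
v4 (11-16) vs v5..v7: overlaps none -> 0
v5 (2-6) vs v6..v7: overlaps v6, v7 -> 2
v6 (2-7) vs v7: overlaps v7 -> 1
Total overlapping pairs = 3 + 1 + 1 + 0 + 0 + 2 + 1 = 8

8


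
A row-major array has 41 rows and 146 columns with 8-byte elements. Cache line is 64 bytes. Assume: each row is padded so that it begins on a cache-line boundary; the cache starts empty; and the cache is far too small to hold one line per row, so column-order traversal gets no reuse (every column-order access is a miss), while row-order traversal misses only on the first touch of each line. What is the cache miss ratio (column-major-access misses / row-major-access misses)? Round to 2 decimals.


Each row occupies 146 * 8 = 1168 bytes and starts on a line boundary, so it spans ceil(1168 / 64) = 19 cache lines.
Row-major traversal misses (one per line touched): 41 * ceil(146 * 8 / 64) = 779
Column-major traversal misses (no reuse, every access misses): 41 * 146 = 5986
Ratio = 5986 / 779 = 7.68

7.68


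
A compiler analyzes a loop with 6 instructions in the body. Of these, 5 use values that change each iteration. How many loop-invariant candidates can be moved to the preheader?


Invariant candidates = total - loop-dependent
= 6 - 5 = 1

1


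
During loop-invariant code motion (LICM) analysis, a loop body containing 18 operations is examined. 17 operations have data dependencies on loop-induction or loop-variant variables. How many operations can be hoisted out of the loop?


Invariant candidates = total - loop-dependent
= 18 - 17 = 1

1


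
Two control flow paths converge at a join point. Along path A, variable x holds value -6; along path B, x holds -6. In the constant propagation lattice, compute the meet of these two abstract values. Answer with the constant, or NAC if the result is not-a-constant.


Meet operation: if both paths give the same constant, result is that constant; if they differ, result is NAC (not-a-constant).
Path A: -6, Path B: -6 -> equal
Result: constant -> -6

-6


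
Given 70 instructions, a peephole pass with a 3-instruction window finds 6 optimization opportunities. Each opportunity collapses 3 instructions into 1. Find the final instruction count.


Each match removes 2 instructions.
Total removed = 6 * 2 = 12
Remaining = 70 - 12 = 58

58


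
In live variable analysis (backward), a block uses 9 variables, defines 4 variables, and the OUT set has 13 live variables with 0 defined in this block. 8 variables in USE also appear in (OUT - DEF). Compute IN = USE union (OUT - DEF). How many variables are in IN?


OUT - DEF: 13 - 0 = 13
|IN| = |USE| + |OUT - DEF| - |USE ∩ (OUT - DEF)| = 9 + 13 - 8 = 14

14


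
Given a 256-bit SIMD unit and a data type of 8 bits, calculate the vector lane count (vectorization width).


Width = SIMD bits / data type bits
= 256 / 8 = 32

32


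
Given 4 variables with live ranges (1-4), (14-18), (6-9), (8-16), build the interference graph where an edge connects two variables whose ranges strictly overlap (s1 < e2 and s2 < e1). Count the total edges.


Check all pairs for overlapping intervals.
Two intervals (s1,e1) and (s2,e2) overlap if s1 < e2 and s2 < e1.
v0 (1-4) vs v1..v3: overlaps none -> 0
v1 (14-18) vs v2..v3: overlaps v3 -> 1
v2 (6-9) vs v3: overlaps v3 -> 1
Total overlapping pairs = 0 + 1 + 1 = 2

2


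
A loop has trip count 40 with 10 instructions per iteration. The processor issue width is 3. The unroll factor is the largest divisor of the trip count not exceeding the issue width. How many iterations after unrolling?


Largest divisor of 40 <= 3 is 2
New iterations = 40 / 2 = 20

20


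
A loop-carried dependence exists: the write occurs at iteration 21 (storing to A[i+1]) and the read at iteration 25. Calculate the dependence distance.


Distance = read iteration - write iteration
= 25 - 21 = 4

4


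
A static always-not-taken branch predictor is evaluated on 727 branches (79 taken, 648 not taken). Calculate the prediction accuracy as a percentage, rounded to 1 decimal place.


Predictor: always-not-taken
Correct predictions = 648
Accuracy = 648 / 727 * 100 = 89.1%

89.1


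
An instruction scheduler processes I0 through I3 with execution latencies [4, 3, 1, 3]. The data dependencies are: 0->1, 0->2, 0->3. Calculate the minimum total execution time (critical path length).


Compute longest path through dependency graph: dist(Ik) = max over predecessors of dist + latency(Ik).
dist(I0) = latency 4 = 4
dist(I1) = dist(I0) + 3 = 4 + 3 = 7
dist(I2) = dist(I0) + 1 = 4 + 1 = 5
dist(I3) = dist(I0) + 3 = 4 + 3 = 7
Critical path = max dist = 7

7


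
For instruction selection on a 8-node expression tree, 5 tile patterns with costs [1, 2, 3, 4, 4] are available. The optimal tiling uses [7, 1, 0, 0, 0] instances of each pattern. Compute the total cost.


Total cost = sum(count_i * cost_i)
= 7*1 + 1*2 + 0*3 + 0*4 + 0*4
= 9

9


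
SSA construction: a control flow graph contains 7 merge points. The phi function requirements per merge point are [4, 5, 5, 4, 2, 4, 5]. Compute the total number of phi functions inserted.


Total phi functions = sum of phi functions at each join node
= 4 + 5 + 5 + 4 + 2 + 4 + 5 = 29

29


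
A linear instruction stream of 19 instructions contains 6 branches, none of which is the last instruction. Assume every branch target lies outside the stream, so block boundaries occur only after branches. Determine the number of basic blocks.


With no in-sequence branch targets, the leaders are the first instruction plus the instruction after each branch.
Number of basic blocks = branches + 1
= 6 + 1 = 7

7


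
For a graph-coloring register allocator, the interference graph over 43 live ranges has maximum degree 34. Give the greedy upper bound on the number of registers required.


Greedy coloring never needs more than (max_degree + 1) colors: when coloring a vertex, at most max_degree neighbors are already colored.
Upper bound = 34 + 1 = 35

35


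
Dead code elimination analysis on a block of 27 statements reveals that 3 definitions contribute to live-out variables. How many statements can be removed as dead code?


Dead code = total statements - live definitions
= 27 - 3 = 24

24


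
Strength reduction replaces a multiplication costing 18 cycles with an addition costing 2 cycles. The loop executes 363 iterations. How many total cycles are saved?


Per-iteration saving = 18 - 2 = 16
Total saved = 363 * 16 = 5808

5808


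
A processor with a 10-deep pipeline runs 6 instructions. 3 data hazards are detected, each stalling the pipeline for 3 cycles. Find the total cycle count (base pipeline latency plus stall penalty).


Base cycles = 10 + 6 - 1 = 15
Total stalls = 3 * 3 = 9
Total = 15 + 9 = 24

24


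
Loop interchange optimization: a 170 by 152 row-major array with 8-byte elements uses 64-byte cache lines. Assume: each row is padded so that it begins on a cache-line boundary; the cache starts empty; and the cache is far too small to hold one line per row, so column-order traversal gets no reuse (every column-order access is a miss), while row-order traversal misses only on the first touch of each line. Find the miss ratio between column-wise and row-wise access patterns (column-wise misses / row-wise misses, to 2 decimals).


Each row occupies 152 * 8 = 1216 bytes and starts on a line boundary, so it spans ceil(1216 / 64) = 19 cache lines.
Row-major traversal misses (one per line touched): 170 * ceil(152 * 8 / 64) = 3230
Column-major traversal misses (no reuse, every access misses): 170 * 152 = 25840
Ratio = 25840 / 3230 = 8.0

8.0


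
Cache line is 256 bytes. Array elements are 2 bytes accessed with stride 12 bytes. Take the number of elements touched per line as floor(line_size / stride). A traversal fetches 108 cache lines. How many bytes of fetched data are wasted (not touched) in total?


Elements per line = floor(256 / 12) = 21
Bytes used per line = 21 * 2 = 42
Wasted per line = 256 - 42 = 214
Total wasted = 214 * 108 = 23112

23112


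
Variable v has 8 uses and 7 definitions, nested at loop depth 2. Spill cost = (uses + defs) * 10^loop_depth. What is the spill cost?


uses + defs = 8 + 7 = 15
10^2 = 100
Spill cost = 15 * 100 = 1500

1500


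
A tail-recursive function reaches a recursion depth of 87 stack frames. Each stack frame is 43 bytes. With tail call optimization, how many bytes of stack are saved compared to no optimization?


Without TCO: 87 * 43 = 3741 bytes
With TCO: reuse 1 frame = 43 bytes
Savings = 3741 - 43 = 3698

3698


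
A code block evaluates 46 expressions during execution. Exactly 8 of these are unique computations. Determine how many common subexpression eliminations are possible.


CSE count = total expressions - unique expressions
= 46 - 8 = 38

38


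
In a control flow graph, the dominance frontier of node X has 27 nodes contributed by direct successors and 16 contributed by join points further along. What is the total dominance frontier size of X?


DF(X) = direct successor contributions + join point contributions
= 27 + 16 = 43

43


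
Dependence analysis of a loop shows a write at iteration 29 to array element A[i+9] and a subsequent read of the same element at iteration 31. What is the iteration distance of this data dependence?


Distance = read iteration - write iteration
= 31 - 29 = 2

2


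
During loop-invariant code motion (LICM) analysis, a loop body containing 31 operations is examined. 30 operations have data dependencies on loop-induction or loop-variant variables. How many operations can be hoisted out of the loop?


Invariant candidates = total - loop-dependent
= 31 - 30 = 1

1


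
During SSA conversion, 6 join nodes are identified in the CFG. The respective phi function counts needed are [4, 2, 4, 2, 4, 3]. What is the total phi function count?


Total phi functions = sum of phi functions at each join node
= 4 + 2 + 4 + 2 + 4 + 3 = 19

19


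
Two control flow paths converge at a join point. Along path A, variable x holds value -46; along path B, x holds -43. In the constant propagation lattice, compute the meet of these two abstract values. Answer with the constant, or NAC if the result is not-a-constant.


Meet operation: if both paths give the same constant, result is that constant; if they differ, result is NAC (not-a-constant).
Path A: -46, Path B: -43 -> differ
Result: not-a-constant -> NAC

NAC


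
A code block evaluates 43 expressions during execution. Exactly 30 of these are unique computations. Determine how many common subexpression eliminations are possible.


CSE count = total expressions - unique expressions
= 43 - 30 = 13

13


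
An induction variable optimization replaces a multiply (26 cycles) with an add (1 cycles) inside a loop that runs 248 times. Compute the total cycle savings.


Per-iteration saving = 26 - 1 = 25
Total saved = 248 * 25 = 6200

6200


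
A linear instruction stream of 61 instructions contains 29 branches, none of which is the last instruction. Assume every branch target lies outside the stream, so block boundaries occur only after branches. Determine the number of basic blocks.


With no in-sequence branch targets, the leaders are the first instruction plus the instruction after each branch.
Number of basic blocks = branches + 1
= 29 + 1 = 30

30


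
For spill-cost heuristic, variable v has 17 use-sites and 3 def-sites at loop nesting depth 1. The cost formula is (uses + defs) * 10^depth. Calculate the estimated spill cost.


uses + defs = 17 + 3 = 20
10^1 = 10
Spill cost = 20 * 10 = 200

200


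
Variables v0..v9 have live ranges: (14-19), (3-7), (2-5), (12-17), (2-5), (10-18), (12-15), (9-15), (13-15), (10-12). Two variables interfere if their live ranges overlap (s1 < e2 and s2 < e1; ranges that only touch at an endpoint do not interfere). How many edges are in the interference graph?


Check all pairs for overlapping intervals.
Two intervals (s1,e1) and (s2,e2) overlap if s1 < e2 and s2 < e1.
v0 (14-19) vs v1..v9: overlaps v3, v5, v6, v7, v8 -> 5
v1 (3-7) vs v2..v9: overlaps v2, v4 -> 2
v2 (2-5) vs v3..v9: overlaps v4 -> 1
v3 (12-17) vs v4..v9: overlaps v5, v6, v7, v8 -> 4
v4 (2-5) vs v5..v9: overlaps none -> 0
v5 (10-18) vs v6..v9: overlaps v6, v7, v8, v9 -> 4
v6 (12-15) vs v7..v9: overlaps v7, v8 -> 2
v7 (9-15) vs v8..v9: overlaps v8, v9 -> 2
v8 (13-15) vs v9: overlaps none -> 0
Total overlapping pairs = 5 + 2 + 1 + 4 + 0 + 4 + 2 + 2 + 0 = 20

20


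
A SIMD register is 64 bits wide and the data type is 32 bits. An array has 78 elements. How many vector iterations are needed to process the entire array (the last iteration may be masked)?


Width = 64 / 32 = 2 elements per vector op
Iterations = ceil(78 / 2) = 39

39


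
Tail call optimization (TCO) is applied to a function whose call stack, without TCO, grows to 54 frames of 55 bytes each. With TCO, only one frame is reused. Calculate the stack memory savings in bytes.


Without TCO: 54 * 55 = 2970 bytes
With TCO: reuse 1 frame = 55 bytes
Savings = 2970 - 55 = 2915

2915


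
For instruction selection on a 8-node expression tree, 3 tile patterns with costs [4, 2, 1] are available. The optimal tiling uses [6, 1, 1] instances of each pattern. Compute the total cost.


Total cost = sum(count_i * cost_i)
= 6*4 + 1*2 + 1*1
= 27

27


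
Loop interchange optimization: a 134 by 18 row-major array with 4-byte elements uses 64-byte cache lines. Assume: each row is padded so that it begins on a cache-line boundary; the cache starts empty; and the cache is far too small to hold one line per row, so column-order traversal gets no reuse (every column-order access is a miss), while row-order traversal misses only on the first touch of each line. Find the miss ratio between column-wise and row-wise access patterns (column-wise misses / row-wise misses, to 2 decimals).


Each row occupies 18 * 4 = 72 bytes and starts on a line boundary, so it spans ceil(72 / 64) = 2 cache lines.
Row-major traversal misses (one per line touched): 134 * ceil(18 * 4 / 64) = 268
Column-major traversal misses (no reuse, every access misses): 134 * 18 = 2412
Ratio = 2412 / 268 = 9.0

9.0


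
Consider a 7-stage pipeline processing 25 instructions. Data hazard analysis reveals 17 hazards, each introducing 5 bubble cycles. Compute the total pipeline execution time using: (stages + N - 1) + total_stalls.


Base cycles = 7 + 25 - 1 = 31
Total stalls = 17 * 5 = 85
Total = 31 + 85 = 116

116


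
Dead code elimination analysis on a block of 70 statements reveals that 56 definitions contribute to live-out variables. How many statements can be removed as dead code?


Dead code = total statements - live definitions
= 70 - 56 = 14

14


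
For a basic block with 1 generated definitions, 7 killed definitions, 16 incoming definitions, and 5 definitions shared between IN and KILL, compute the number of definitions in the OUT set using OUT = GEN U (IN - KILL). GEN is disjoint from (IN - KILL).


IN - KILL: 16 - 5 = 11 surviving definitions
OUT = GEN + surviving = 1 + 11 = 12

12


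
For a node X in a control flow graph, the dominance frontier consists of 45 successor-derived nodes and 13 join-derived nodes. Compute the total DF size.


DF(X) = direct successor contributions + join point contributions
= 45 + 13 = 58

58


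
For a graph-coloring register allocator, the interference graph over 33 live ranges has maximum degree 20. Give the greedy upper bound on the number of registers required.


Greedy coloring never needs more than (max_degree + 1) colors: when coloring a vertex, at most max_degree neighbors are already colored.
Upper bound = 20 + 1 = 21

21


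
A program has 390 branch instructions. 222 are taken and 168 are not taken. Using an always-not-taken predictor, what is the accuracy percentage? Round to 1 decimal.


Predictor: always-not-taken
Correct predictions = 168
Accuracy = 168 / 390 * 100 = 43.1%

43.1


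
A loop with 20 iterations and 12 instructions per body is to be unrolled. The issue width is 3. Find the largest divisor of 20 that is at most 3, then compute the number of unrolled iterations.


Largest divisor of 20 <= 3 is 2
New iterations = 20 / 2 = 10

10


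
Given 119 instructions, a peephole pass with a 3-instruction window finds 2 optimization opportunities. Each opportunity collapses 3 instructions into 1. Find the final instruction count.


Each match removes 2 instructions.
Total removed = 2 * 2 = 4
Remaining = 119 - 4 = 115

115


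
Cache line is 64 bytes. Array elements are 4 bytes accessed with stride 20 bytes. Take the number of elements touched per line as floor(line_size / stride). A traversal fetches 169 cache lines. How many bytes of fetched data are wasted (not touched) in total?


Elements per line = floor(64 / 20) = 3
Bytes used per line = 3 * 4 = 12
Wasted per line = 64 - 12 = 52
Total wasted = 52 * 169 = 8788

8788


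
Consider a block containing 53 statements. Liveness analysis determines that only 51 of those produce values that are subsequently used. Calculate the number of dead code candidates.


Dead code = total statements - live definitions
= 53 - 51 = 2

2


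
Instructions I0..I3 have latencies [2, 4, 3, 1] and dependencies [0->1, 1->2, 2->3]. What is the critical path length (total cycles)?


Compute longest path through dependency graph: dist(Ik) = max over predecessors of dist + latency(Ik).
dist(I0) = latency 2 = 2
dist(I1) = dist(I0) + 4 = 2 + 4 = 6
dist(I2) = dist(I1) + 3 = 6 + 3 = 9
dist(I3) = dist(I2) + 1 = 9 + 1 = 10
Critical path = max dist = 10

10


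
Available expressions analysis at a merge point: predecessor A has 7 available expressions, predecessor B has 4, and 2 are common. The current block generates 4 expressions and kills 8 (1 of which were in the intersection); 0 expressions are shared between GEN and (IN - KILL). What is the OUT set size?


IN = intersection of predecessors = 2
IN - KILL = 2 - 1 = 1
|OUT| = |GEN| + |IN - KILL| - |GEN ∩ (IN - KILL)| = 4 + 1 - 0 = 5

5


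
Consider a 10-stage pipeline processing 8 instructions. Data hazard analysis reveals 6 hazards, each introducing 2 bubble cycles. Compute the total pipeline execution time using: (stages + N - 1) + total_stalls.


Base cycles = 10 + 8 - 1 = 17
Total stalls = 6 * 2 = 12
Total = 17 + 12 = 29

29


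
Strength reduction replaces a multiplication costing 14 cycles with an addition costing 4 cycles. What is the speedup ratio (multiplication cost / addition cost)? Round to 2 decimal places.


Ratio = mult_cost / add_cost = 14 / 4 = 3.5

3.5


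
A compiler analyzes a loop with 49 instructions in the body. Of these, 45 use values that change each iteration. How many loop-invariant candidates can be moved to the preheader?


Invariant candidates = total - loop-dependent
= 49 - 45 = 4

4


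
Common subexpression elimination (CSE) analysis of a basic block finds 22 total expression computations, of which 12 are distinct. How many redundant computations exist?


CSE count = total expressions - unique expressions
= 22 - 12 = 10

10


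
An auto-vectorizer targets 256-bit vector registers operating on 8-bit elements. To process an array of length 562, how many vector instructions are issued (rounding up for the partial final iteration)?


Width = 256 / 8 = 32 elements per vector op
Iterations = ceil(562 / 32) = 18

18


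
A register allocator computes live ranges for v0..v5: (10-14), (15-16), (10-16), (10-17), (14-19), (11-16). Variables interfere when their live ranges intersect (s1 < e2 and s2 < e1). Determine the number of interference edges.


Check all pairs for overlapping intervals.
Two intervals (s1,e1) and (s2,e2) overlap if s1 < e2 and s2 < e1.
v0 (10-14) vs v1..v5: overlaps v2, v3, v5 -> 3
v1 (15-16) vs v2..v5: overlaps v2, v3, v4, v5 -> 4
v2 (10-16) vs v3..v5: overlaps v3, v4, v5 -> 3
v3 (10-17) vs v4..v5: overlaps v4, v5 -> 2
v4 (14-19) vs v5: overlaps v5 -> 1
Total overlapping pairs = 3 + 4 + 3 + 2 + 1 = 13

13


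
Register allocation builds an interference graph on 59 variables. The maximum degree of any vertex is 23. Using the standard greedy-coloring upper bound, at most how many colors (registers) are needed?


Greedy coloring never needs more than (max_degree + 1) colors: when coloring a vertex, at most max_degree neighbors are already colored.
Upper bound = 23 + 1 = 24

24


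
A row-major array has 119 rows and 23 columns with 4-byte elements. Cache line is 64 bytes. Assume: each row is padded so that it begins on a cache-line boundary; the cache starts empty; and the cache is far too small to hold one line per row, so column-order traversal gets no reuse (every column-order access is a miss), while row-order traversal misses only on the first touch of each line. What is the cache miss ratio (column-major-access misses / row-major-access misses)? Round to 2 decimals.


Each row occupies 23 * 4 = 92 bytes and starts on a line boundary, so it spans ceil(92 / 64) = 2 cache lines.
Row-major traversal misses (one per line touched): 119 * ceil(23 * 4 / 64) = 238
Column-major traversal misses (no reuse, every access misses): 119 * 23 = 2737
Ratio = 2737 / 238 = 11.5

11.5


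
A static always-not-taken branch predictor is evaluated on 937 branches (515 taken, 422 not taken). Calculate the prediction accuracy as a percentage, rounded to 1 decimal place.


Predictor: always-not-taken
Correct predictions = 422
Accuracy = 422 / 937 * 100 = 45.0%

45.0


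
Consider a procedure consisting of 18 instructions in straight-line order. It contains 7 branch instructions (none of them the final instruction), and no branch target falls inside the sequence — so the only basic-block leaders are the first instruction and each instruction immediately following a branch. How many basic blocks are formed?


With no in-sequence branch targets, the leaders are the first instruction plus the instruction after each branch.
Number of basic blocks = branches + 1
= 7 + 1 = 8

8


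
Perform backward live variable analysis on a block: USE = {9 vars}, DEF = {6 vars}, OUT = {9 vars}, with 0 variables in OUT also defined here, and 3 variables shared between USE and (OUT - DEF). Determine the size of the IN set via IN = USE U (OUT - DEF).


OUT - DEF: 9 - 0 = 9
|IN| = |USE| + |OUT - DEF| - |USE ∩ (OUT - DEF)| = 9 + 9 - 3 = 15

15


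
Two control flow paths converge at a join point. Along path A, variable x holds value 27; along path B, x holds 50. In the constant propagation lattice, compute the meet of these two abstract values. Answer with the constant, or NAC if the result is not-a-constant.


Meet operation: if both paths give the same constant, result is that constant; if they differ, result is NAC (not-a-constant).
Path A: 27, Path B: 50 -> differ
Result: not-a-constant -> NAC

NAC


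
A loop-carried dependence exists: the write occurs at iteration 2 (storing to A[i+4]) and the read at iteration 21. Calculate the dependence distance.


Distance = read iteration - write iteration
= 21 - 2 = 19

19


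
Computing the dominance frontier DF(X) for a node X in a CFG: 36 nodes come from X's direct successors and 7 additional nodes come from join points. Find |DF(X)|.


DF(X) = direct successor contributions + join point contributions
= 36 + 7 = 43

43
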